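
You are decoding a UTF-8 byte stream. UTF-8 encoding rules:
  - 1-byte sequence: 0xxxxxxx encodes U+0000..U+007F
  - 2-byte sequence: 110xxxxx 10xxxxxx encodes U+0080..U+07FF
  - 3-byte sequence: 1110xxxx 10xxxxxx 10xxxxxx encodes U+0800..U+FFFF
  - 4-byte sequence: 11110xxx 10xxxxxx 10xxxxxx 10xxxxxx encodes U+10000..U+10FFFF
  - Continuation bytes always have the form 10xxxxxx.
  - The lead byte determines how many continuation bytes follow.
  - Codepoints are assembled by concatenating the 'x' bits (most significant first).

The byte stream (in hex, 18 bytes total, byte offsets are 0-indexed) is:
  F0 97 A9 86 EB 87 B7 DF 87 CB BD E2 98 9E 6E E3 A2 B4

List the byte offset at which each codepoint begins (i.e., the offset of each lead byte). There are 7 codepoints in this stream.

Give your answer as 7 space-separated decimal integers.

Answer: 0 4 7 9 11 14 15

Derivation:
Byte[0]=F0: 4-byte lead, need 3 cont bytes. acc=0x0
Byte[1]=97: continuation. acc=(acc<<6)|0x17=0x17
Byte[2]=A9: continuation. acc=(acc<<6)|0x29=0x5E9
Byte[3]=86: continuation. acc=(acc<<6)|0x06=0x17A46
Completed: cp=U+17A46 (starts at byte 0)
Byte[4]=EB: 3-byte lead, need 2 cont bytes. acc=0xB
Byte[5]=87: continuation. acc=(acc<<6)|0x07=0x2C7
Byte[6]=B7: continuation. acc=(acc<<6)|0x37=0xB1F7
Completed: cp=U+B1F7 (starts at byte 4)
Byte[7]=DF: 2-byte lead, need 1 cont bytes. acc=0x1F
Byte[8]=87: continuation. acc=(acc<<6)|0x07=0x7C7
Completed: cp=U+07C7 (starts at byte 7)
Byte[9]=CB: 2-byte lead, need 1 cont bytes. acc=0xB
Byte[10]=BD: continuation. acc=(acc<<6)|0x3D=0x2FD
Completed: cp=U+02FD (starts at byte 9)
Byte[11]=E2: 3-byte lead, need 2 cont bytes. acc=0x2
Byte[12]=98: continuation. acc=(acc<<6)|0x18=0x98
Byte[13]=9E: continuation. acc=(acc<<6)|0x1E=0x261E
Completed: cp=U+261E (starts at byte 11)
Byte[14]=6E: 1-byte ASCII. cp=U+006E
Byte[15]=E3: 3-byte lead, need 2 cont bytes. acc=0x3
Byte[16]=A2: continuation. acc=(acc<<6)|0x22=0xE2
Byte[17]=B4: continuation. acc=(acc<<6)|0x34=0x38B4
Completed: cp=U+38B4 (starts at byte 15)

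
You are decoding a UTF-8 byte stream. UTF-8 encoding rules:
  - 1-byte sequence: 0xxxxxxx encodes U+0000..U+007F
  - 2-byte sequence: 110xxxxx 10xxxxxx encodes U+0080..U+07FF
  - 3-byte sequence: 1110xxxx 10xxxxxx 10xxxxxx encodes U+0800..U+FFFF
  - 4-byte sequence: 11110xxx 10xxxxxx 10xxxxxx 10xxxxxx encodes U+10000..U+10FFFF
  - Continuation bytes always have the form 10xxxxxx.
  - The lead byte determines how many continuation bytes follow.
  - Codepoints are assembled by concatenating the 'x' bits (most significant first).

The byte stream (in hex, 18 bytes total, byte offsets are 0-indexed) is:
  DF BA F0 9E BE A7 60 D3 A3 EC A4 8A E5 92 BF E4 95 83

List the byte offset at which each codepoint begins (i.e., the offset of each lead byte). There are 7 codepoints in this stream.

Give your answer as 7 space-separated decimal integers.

Byte[0]=DF: 2-byte lead, need 1 cont bytes. acc=0x1F
Byte[1]=BA: continuation. acc=(acc<<6)|0x3A=0x7FA
Completed: cp=U+07FA (starts at byte 0)
Byte[2]=F0: 4-byte lead, need 3 cont bytes. acc=0x0
Byte[3]=9E: continuation. acc=(acc<<6)|0x1E=0x1E
Byte[4]=BE: continuation. acc=(acc<<6)|0x3E=0x7BE
Byte[5]=A7: continuation. acc=(acc<<6)|0x27=0x1EFA7
Completed: cp=U+1EFA7 (starts at byte 2)
Byte[6]=60: 1-byte ASCII. cp=U+0060
Byte[7]=D3: 2-byte lead, need 1 cont bytes. acc=0x13
Byte[8]=A3: continuation. acc=(acc<<6)|0x23=0x4E3
Completed: cp=U+04E3 (starts at byte 7)
Byte[9]=EC: 3-byte lead, need 2 cont bytes. acc=0xC
Byte[10]=A4: continuation. acc=(acc<<6)|0x24=0x324
Byte[11]=8A: continuation. acc=(acc<<6)|0x0A=0xC90A
Completed: cp=U+C90A (starts at byte 9)
Byte[12]=E5: 3-byte lead, need 2 cont bytes. acc=0x5
Byte[13]=92: continuation. acc=(acc<<6)|0x12=0x152
Byte[14]=BF: continuation. acc=(acc<<6)|0x3F=0x54BF
Completed: cp=U+54BF (starts at byte 12)
Byte[15]=E4: 3-byte lead, need 2 cont bytes. acc=0x4
Byte[16]=95: continuation. acc=(acc<<6)|0x15=0x115
Byte[17]=83: continuation. acc=(acc<<6)|0x03=0x4543
Completed: cp=U+4543 (starts at byte 15)

Answer: 0 2 6 7 9 12 15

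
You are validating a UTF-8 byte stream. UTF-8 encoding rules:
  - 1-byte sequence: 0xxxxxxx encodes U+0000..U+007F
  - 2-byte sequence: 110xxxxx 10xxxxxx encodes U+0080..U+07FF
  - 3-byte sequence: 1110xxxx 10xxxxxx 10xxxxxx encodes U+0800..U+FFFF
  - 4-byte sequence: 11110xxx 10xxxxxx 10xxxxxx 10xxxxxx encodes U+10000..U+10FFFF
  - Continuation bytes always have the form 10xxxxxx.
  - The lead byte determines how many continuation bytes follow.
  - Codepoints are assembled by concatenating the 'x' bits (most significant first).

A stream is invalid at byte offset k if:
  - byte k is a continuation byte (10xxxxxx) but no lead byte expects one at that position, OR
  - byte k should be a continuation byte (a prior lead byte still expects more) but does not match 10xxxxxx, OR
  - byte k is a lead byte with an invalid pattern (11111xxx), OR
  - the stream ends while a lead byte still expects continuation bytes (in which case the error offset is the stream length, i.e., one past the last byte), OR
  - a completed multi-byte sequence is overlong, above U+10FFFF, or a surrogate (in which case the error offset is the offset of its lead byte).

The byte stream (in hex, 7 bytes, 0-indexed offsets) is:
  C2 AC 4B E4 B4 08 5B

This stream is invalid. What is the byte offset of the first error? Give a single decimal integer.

Byte[0]=C2: 2-byte lead, need 1 cont bytes. acc=0x2
Byte[1]=AC: continuation. acc=(acc<<6)|0x2C=0xAC
Completed: cp=U+00AC (starts at byte 0)
Byte[2]=4B: 1-byte ASCII. cp=U+004B
Byte[3]=E4: 3-byte lead, need 2 cont bytes. acc=0x4
Byte[4]=B4: continuation. acc=(acc<<6)|0x34=0x134
Byte[5]=08: expected 10xxxxxx continuation. INVALID

Answer: 5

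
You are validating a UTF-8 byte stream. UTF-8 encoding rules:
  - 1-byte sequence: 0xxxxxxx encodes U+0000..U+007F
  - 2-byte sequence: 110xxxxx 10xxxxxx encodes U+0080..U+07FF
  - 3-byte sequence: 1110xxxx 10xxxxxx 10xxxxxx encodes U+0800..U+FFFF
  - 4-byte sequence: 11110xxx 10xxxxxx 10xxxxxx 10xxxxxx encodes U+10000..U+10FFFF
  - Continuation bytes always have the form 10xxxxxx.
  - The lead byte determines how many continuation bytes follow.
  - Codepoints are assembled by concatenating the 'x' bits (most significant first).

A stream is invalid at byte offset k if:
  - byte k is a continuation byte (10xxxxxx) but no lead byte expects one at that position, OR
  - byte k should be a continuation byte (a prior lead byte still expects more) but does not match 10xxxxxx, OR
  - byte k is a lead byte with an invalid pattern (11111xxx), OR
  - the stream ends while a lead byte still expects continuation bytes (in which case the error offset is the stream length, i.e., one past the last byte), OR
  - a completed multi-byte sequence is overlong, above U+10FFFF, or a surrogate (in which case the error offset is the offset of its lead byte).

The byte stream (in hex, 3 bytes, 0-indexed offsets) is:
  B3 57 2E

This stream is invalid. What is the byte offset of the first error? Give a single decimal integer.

Byte[0]=B3: INVALID lead byte (not 0xxx/110x/1110/11110)

Answer: 0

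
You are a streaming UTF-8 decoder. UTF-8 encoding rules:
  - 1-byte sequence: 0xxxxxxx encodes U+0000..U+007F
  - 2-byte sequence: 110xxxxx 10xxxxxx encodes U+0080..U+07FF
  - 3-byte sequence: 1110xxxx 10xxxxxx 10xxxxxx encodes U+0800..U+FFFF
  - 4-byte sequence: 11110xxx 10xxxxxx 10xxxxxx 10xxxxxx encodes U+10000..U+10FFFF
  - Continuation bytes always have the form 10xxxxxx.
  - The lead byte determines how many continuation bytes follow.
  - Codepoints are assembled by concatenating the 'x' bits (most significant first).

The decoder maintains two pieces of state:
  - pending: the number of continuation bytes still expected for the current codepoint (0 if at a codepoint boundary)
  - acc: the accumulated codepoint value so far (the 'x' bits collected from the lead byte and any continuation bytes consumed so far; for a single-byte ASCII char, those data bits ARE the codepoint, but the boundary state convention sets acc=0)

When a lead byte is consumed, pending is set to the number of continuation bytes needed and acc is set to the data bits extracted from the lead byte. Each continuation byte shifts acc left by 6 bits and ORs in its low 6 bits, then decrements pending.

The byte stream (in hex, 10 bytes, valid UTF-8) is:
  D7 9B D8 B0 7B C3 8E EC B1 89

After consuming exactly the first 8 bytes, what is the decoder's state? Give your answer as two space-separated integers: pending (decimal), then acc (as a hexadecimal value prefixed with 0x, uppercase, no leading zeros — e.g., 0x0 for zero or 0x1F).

Byte[0]=D7: 2-byte lead. pending=1, acc=0x17
Byte[1]=9B: continuation. acc=(acc<<6)|0x1B=0x5DB, pending=0
Byte[2]=D8: 2-byte lead. pending=1, acc=0x18
Byte[3]=B0: continuation. acc=(acc<<6)|0x30=0x630, pending=0
Byte[4]=7B: 1-byte. pending=0, acc=0x0
Byte[5]=C3: 2-byte lead. pending=1, acc=0x3
Byte[6]=8E: continuation. acc=(acc<<6)|0x0E=0xCE, pending=0
Byte[7]=EC: 3-byte lead. pending=2, acc=0xC

Answer: 2 0xC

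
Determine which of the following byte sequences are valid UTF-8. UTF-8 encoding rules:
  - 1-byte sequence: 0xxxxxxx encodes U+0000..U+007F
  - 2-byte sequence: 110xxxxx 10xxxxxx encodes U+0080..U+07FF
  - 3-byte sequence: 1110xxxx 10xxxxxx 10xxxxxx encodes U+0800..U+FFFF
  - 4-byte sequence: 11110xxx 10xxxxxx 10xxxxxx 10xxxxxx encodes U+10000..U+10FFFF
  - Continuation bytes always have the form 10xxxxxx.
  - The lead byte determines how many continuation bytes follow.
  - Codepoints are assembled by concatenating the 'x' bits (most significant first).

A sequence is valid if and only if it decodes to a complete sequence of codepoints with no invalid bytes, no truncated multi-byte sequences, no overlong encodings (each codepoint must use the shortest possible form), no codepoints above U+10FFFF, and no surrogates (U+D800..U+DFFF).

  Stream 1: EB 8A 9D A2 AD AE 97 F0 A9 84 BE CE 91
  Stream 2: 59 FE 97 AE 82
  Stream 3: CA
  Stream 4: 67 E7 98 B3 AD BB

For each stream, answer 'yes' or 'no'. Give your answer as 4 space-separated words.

Answer: no no no no

Derivation:
Stream 1: error at byte offset 3. INVALID
Stream 2: error at byte offset 1. INVALID
Stream 3: error at byte offset 1. INVALID
Stream 4: error at byte offset 4. INVALID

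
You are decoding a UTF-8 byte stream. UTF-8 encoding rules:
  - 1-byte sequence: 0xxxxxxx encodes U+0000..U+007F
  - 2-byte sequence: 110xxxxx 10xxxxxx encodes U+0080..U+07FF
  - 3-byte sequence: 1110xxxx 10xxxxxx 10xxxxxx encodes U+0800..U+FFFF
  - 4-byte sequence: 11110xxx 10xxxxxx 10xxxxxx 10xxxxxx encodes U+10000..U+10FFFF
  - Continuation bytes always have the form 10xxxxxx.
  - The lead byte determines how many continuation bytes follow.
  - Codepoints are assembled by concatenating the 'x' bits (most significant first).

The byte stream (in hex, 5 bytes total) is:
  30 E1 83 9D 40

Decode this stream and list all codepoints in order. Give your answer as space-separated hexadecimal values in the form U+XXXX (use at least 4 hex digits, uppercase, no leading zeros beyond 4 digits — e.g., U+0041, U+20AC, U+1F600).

Byte[0]=30: 1-byte ASCII. cp=U+0030
Byte[1]=E1: 3-byte lead, need 2 cont bytes. acc=0x1
Byte[2]=83: continuation. acc=(acc<<6)|0x03=0x43
Byte[3]=9D: continuation. acc=(acc<<6)|0x1D=0x10DD
Completed: cp=U+10DD (starts at byte 1)
Byte[4]=40: 1-byte ASCII. cp=U+0040

Answer: U+0030 U+10DD U+0040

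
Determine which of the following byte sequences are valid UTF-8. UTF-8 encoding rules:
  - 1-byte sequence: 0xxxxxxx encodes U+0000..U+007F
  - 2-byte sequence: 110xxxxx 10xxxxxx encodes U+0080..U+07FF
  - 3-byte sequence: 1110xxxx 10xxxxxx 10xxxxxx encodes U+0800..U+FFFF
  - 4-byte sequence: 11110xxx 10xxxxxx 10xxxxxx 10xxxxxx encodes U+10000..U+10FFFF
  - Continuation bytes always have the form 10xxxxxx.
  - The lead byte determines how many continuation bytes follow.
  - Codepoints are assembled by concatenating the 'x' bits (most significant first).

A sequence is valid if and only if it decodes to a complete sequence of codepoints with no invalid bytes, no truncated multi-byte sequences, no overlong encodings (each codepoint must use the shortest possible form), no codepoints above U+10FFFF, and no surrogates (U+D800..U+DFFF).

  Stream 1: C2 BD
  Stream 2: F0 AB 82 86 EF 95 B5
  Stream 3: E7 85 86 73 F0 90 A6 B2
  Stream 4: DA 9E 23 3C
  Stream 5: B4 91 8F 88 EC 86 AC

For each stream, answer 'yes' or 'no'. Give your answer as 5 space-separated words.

Answer: yes yes yes yes no

Derivation:
Stream 1: decodes cleanly. VALID
Stream 2: decodes cleanly. VALID
Stream 3: decodes cleanly. VALID
Stream 4: decodes cleanly. VALID
Stream 5: error at byte offset 0. INVALID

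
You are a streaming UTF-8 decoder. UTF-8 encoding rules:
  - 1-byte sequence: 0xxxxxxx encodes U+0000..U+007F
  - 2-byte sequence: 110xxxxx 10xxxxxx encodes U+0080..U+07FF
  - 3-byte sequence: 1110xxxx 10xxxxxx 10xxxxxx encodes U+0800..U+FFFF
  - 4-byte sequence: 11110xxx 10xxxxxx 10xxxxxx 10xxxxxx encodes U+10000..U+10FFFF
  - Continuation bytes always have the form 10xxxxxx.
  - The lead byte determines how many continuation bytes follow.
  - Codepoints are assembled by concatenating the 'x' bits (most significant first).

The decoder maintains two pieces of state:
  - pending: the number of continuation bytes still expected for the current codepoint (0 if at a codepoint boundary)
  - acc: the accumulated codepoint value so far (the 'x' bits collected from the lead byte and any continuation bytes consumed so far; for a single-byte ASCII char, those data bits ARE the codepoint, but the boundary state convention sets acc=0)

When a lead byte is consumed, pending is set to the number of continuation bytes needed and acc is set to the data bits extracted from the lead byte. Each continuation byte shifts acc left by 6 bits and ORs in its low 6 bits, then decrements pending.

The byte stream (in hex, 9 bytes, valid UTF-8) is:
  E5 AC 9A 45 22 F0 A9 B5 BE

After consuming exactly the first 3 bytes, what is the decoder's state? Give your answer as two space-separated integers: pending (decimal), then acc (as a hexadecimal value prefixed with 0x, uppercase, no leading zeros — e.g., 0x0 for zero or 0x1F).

Byte[0]=E5: 3-byte lead. pending=2, acc=0x5
Byte[1]=AC: continuation. acc=(acc<<6)|0x2C=0x16C, pending=1
Byte[2]=9A: continuation. acc=(acc<<6)|0x1A=0x5B1A, pending=0

Answer: 0 0x5B1A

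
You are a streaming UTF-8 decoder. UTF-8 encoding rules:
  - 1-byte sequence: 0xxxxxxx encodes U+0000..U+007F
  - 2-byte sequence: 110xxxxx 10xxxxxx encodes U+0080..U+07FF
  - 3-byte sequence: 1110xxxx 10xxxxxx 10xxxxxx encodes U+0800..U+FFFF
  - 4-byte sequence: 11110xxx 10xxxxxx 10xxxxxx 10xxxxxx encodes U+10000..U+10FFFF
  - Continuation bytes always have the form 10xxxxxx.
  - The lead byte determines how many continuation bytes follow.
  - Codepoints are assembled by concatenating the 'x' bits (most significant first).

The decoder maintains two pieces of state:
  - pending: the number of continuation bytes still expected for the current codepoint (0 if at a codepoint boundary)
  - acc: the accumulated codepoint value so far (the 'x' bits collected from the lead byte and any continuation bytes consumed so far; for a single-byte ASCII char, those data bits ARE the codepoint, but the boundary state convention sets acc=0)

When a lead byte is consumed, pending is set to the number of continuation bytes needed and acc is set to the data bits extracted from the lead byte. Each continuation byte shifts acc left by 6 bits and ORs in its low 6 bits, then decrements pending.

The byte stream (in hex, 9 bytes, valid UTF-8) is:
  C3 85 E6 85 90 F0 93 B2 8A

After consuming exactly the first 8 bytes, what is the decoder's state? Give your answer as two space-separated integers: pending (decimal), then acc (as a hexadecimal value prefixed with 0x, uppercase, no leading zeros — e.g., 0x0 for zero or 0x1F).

Answer: 1 0x4F2

Derivation:
Byte[0]=C3: 2-byte lead. pending=1, acc=0x3
Byte[1]=85: continuation. acc=(acc<<6)|0x05=0xC5, pending=0
Byte[2]=E6: 3-byte lead. pending=2, acc=0x6
Byte[3]=85: continuation. acc=(acc<<6)|0x05=0x185, pending=1
Byte[4]=90: continuation. acc=(acc<<6)|0x10=0x6150, pending=0
Byte[5]=F0: 4-byte lead. pending=3, acc=0x0
Byte[6]=93: continuation. acc=(acc<<6)|0x13=0x13, pending=2
Byte[7]=B2: continuation. acc=(acc<<6)|0x32=0x4F2, pending=1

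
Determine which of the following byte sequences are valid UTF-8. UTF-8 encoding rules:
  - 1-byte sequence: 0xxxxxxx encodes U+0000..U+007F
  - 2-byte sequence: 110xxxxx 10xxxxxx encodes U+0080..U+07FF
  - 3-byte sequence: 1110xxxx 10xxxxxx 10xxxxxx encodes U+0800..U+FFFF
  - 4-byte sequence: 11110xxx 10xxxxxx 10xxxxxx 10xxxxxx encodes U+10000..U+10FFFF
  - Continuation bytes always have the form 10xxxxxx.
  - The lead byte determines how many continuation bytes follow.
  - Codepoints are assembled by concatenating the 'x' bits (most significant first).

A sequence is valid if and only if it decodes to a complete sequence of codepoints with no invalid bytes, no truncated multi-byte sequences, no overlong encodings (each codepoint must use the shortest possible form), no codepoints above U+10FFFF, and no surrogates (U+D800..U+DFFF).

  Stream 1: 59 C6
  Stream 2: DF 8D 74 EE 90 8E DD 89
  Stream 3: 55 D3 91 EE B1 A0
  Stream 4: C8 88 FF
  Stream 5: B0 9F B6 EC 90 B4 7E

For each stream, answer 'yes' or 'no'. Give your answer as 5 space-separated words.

Stream 1: error at byte offset 2. INVALID
Stream 2: decodes cleanly. VALID
Stream 3: decodes cleanly. VALID
Stream 4: error at byte offset 2. INVALID
Stream 5: error at byte offset 0. INVALID

Answer: no yes yes no no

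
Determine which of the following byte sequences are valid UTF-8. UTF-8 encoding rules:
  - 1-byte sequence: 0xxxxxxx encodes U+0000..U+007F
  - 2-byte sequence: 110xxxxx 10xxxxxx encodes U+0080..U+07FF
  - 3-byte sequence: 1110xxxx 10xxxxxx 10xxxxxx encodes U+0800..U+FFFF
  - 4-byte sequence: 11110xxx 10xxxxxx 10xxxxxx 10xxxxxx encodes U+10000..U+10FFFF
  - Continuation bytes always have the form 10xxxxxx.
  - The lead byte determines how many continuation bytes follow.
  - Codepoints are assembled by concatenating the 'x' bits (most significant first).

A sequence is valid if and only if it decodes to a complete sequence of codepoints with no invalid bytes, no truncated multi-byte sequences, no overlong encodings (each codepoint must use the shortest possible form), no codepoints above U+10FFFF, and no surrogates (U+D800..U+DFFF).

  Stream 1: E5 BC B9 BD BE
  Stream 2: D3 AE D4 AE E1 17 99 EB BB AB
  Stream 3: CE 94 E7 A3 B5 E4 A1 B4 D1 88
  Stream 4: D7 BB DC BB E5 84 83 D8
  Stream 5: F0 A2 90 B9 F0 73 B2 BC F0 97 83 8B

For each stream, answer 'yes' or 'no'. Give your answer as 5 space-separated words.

Answer: no no yes no no

Derivation:
Stream 1: error at byte offset 3. INVALID
Stream 2: error at byte offset 5. INVALID
Stream 3: decodes cleanly. VALID
Stream 4: error at byte offset 8. INVALID
Stream 5: error at byte offset 5. INVALID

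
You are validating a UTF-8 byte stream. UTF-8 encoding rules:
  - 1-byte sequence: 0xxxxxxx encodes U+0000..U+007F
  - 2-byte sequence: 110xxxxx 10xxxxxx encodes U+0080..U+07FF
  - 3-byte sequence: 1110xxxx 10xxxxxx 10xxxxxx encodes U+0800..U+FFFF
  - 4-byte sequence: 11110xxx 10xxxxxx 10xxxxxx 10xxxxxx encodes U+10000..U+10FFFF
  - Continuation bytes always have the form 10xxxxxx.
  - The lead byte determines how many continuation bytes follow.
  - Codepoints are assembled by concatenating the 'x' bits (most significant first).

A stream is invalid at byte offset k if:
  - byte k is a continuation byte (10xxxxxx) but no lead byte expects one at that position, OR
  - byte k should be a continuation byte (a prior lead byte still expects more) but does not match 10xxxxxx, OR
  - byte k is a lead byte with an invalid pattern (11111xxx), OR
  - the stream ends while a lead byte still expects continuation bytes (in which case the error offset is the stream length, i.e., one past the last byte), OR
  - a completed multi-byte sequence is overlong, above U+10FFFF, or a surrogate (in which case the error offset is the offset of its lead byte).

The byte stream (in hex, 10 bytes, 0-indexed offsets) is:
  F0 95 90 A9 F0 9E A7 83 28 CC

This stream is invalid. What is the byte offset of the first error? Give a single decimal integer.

Answer: 10

Derivation:
Byte[0]=F0: 4-byte lead, need 3 cont bytes. acc=0x0
Byte[1]=95: continuation. acc=(acc<<6)|0x15=0x15
Byte[2]=90: continuation. acc=(acc<<6)|0x10=0x550
Byte[3]=A9: continuation. acc=(acc<<6)|0x29=0x15429
Completed: cp=U+15429 (starts at byte 0)
Byte[4]=F0: 4-byte lead, need 3 cont bytes. acc=0x0
Byte[5]=9E: continuation. acc=(acc<<6)|0x1E=0x1E
Byte[6]=A7: continuation. acc=(acc<<6)|0x27=0x7A7
Byte[7]=83: continuation. acc=(acc<<6)|0x03=0x1E9C3
Completed: cp=U+1E9C3 (starts at byte 4)
Byte[8]=28: 1-byte ASCII. cp=U+0028
Byte[9]=CC: 2-byte lead, need 1 cont bytes. acc=0xC
Byte[10]: stream ended, expected continuation. INVALID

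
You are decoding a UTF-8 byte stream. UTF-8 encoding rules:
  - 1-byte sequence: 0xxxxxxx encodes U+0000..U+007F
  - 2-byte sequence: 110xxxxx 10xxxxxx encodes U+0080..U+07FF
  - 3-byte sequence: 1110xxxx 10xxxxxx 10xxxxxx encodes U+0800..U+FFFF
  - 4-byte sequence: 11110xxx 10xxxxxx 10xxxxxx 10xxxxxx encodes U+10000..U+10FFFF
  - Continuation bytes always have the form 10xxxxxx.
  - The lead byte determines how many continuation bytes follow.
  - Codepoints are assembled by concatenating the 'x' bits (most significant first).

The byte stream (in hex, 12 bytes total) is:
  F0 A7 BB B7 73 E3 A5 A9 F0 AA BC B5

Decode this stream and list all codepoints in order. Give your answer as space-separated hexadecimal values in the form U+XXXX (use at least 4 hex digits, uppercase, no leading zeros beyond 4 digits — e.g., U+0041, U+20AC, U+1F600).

Byte[0]=F0: 4-byte lead, need 3 cont bytes. acc=0x0
Byte[1]=A7: continuation. acc=(acc<<6)|0x27=0x27
Byte[2]=BB: continuation. acc=(acc<<6)|0x3B=0x9FB
Byte[3]=B7: continuation. acc=(acc<<6)|0x37=0x27EF7
Completed: cp=U+27EF7 (starts at byte 0)
Byte[4]=73: 1-byte ASCII. cp=U+0073
Byte[5]=E3: 3-byte lead, need 2 cont bytes. acc=0x3
Byte[6]=A5: continuation. acc=(acc<<6)|0x25=0xE5
Byte[7]=A9: continuation. acc=(acc<<6)|0x29=0x3969
Completed: cp=U+3969 (starts at byte 5)
Byte[8]=F0: 4-byte lead, need 3 cont bytes. acc=0x0
Byte[9]=AA: continuation. acc=(acc<<6)|0x2A=0x2A
Byte[10]=BC: continuation. acc=(acc<<6)|0x3C=0xABC
Byte[11]=B5: continuation. acc=(acc<<6)|0x35=0x2AF35
Completed: cp=U+2AF35 (starts at byte 8)

Answer: U+27EF7 U+0073 U+3969 U+2AF35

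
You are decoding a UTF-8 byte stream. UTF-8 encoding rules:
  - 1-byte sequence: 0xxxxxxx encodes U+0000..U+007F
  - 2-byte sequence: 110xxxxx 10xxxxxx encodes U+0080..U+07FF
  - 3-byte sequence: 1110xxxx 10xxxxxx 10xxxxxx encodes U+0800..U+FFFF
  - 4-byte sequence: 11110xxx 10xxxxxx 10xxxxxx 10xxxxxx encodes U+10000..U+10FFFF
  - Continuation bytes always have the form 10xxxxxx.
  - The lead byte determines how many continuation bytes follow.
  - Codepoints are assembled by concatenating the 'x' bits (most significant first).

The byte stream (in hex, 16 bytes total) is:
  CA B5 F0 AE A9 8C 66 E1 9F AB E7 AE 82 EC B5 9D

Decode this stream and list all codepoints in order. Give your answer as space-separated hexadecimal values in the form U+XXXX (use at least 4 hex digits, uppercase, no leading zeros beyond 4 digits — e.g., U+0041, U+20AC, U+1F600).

Answer: U+02B5 U+2EA4C U+0066 U+17EB U+7B82 U+CD5D

Derivation:
Byte[0]=CA: 2-byte lead, need 1 cont bytes. acc=0xA
Byte[1]=B5: continuation. acc=(acc<<6)|0x35=0x2B5
Completed: cp=U+02B5 (starts at byte 0)
Byte[2]=F0: 4-byte lead, need 3 cont bytes. acc=0x0
Byte[3]=AE: continuation. acc=(acc<<6)|0x2E=0x2E
Byte[4]=A9: continuation. acc=(acc<<6)|0x29=0xBA9
Byte[5]=8C: continuation. acc=(acc<<6)|0x0C=0x2EA4C
Completed: cp=U+2EA4C (starts at byte 2)
Byte[6]=66: 1-byte ASCII. cp=U+0066
Byte[7]=E1: 3-byte lead, need 2 cont bytes. acc=0x1
Byte[8]=9F: continuation. acc=(acc<<6)|0x1F=0x5F
Byte[9]=AB: continuation. acc=(acc<<6)|0x2B=0x17EB
Completed: cp=U+17EB (starts at byte 7)
Byte[10]=E7: 3-byte lead, need 2 cont bytes. acc=0x7
Byte[11]=AE: continuation. acc=(acc<<6)|0x2E=0x1EE
Byte[12]=82: continuation. acc=(acc<<6)|0x02=0x7B82
Completed: cp=U+7B82 (starts at byte 10)
Byte[13]=EC: 3-byte lead, need 2 cont bytes. acc=0xC
Byte[14]=B5: continuation. acc=(acc<<6)|0x35=0x335
Byte[15]=9D: continuation. acc=(acc<<6)|0x1D=0xCD5D
Completed: cp=U+CD5D (starts at byte 13)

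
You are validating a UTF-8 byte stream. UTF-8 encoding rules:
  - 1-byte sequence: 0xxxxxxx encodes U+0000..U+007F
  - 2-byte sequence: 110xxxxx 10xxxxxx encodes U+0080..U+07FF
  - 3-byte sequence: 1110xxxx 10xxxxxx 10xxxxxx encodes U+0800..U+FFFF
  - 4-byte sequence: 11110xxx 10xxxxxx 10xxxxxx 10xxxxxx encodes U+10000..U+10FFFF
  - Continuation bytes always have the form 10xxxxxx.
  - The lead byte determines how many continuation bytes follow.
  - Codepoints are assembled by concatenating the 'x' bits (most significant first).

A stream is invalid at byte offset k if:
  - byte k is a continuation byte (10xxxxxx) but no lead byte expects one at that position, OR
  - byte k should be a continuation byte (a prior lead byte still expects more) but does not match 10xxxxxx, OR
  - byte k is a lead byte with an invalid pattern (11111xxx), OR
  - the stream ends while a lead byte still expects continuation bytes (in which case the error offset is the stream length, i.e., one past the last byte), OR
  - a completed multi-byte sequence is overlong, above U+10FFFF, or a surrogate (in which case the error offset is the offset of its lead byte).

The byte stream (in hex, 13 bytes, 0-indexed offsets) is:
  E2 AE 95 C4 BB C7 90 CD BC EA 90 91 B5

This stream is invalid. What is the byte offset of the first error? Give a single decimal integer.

Answer: 12

Derivation:
Byte[0]=E2: 3-byte lead, need 2 cont bytes. acc=0x2
Byte[1]=AE: continuation. acc=(acc<<6)|0x2E=0xAE
Byte[2]=95: continuation. acc=(acc<<6)|0x15=0x2B95
Completed: cp=U+2B95 (starts at byte 0)
Byte[3]=C4: 2-byte lead, need 1 cont bytes. acc=0x4
Byte[4]=BB: continuation. acc=(acc<<6)|0x3B=0x13B
Completed: cp=U+013B (starts at byte 3)
Byte[5]=C7: 2-byte lead, need 1 cont bytes. acc=0x7
Byte[6]=90: continuation. acc=(acc<<6)|0x10=0x1D0
Completed: cp=U+01D0 (starts at byte 5)
Byte[7]=CD: 2-byte lead, need 1 cont bytes. acc=0xD
Byte[8]=BC: continuation. acc=(acc<<6)|0x3C=0x37C
Completed: cp=U+037C (starts at byte 7)
Byte[9]=EA: 3-byte lead, need 2 cont bytes. acc=0xA
Byte[10]=90: continuation. acc=(acc<<6)|0x10=0x290
Byte[11]=91: continuation. acc=(acc<<6)|0x11=0xA411
Completed: cp=U+A411 (starts at byte 9)
Byte[12]=B5: INVALID lead byte (not 0xxx/110x/1110/11110)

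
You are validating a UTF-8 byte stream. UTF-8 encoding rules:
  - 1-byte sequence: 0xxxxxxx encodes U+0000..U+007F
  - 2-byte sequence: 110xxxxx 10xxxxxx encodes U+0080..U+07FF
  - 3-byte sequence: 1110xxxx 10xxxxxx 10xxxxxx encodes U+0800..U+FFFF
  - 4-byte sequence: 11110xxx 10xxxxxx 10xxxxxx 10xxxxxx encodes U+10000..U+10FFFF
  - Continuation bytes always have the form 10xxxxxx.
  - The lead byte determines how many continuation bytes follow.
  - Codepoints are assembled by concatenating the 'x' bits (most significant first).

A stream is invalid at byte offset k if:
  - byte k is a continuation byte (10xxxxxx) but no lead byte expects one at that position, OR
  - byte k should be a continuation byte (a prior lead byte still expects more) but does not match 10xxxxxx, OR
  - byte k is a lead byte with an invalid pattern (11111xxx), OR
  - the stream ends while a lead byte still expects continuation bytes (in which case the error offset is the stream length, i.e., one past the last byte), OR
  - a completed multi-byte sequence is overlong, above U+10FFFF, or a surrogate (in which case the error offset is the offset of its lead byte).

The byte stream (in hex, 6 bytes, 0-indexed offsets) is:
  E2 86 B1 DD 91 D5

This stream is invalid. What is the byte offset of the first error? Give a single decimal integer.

Answer: 6

Derivation:
Byte[0]=E2: 3-byte lead, need 2 cont bytes. acc=0x2
Byte[1]=86: continuation. acc=(acc<<6)|0x06=0x86
Byte[2]=B1: continuation. acc=(acc<<6)|0x31=0x21B1
Completed: cp=U+21B1 (starts at byte 0)
Byte[3]=DD: 2-byte lead, need 1 cont bytes. acc=0x1D
Byte[4]=91: continuation. acc=(acc<<6)|0x11=0x751
Completed: cp=U+0751 (starts at byte 3)
Byte[5]=D5: 2-byte lead, need 1 cont bytes. acc=0x15
Byte[6]: stream ended, expected continuation. INVALID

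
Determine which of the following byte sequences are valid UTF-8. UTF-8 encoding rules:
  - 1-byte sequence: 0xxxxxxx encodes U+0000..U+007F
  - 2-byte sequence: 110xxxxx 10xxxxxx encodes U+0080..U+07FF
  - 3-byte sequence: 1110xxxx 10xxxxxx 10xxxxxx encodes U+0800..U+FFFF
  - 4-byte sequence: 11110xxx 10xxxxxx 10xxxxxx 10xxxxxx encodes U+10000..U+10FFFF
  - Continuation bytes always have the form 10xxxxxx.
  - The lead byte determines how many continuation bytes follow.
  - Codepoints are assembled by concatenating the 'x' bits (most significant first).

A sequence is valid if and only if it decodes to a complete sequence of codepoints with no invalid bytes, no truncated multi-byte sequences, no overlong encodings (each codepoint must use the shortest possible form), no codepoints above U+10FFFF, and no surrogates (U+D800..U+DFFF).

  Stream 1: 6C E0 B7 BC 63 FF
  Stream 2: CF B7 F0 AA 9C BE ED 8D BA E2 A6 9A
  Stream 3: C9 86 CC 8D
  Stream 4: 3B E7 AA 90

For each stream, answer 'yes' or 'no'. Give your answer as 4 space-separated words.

Answer: no yes yes yes

Derivation:
Stream 1: error at byte offset 5. INVALID
Stream 2: decodes cleanly. VALID
Stream 3: decodes cleanly. VALID
Stream 4: decodes cleanly. VALID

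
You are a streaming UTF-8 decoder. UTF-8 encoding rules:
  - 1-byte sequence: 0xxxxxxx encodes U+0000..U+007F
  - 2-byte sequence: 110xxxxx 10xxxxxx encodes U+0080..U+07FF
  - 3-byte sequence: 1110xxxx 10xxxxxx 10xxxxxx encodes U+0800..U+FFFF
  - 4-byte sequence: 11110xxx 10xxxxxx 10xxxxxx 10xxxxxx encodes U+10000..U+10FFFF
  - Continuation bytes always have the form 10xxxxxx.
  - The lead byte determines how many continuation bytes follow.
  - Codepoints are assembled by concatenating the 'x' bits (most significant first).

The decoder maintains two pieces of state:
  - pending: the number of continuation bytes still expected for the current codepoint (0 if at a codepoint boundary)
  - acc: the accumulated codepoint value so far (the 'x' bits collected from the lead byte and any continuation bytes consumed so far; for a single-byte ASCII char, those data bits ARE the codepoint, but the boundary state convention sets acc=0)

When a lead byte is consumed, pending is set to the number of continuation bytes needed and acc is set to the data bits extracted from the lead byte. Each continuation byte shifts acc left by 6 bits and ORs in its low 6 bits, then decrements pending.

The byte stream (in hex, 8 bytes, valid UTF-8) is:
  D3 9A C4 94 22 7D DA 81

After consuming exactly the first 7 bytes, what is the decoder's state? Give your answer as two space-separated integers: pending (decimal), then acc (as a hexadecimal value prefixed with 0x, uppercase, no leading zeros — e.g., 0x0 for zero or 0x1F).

Byte[0]=D3: 2-byte lead. pending=1, acc=0x13
Byte[1]=9A: continuation. acc=(acc<<6)|0x1A=0x4DA, pending=0
Byte[2]=C4: 2-byte lead. pending=1, acc=0x4
Byte[3]=94: continuation. acc=(acc<<6)|0x14=0x114, pending=0
Byte[4]=22: 1-byte. pending=0, acc=0x0
Byte[5]=7D: 1-byte. pending=0, acc=0x0
Byte[6]=DA: 2-byte lead. pending=1, acc=0x1A

Answer: 1 0x1A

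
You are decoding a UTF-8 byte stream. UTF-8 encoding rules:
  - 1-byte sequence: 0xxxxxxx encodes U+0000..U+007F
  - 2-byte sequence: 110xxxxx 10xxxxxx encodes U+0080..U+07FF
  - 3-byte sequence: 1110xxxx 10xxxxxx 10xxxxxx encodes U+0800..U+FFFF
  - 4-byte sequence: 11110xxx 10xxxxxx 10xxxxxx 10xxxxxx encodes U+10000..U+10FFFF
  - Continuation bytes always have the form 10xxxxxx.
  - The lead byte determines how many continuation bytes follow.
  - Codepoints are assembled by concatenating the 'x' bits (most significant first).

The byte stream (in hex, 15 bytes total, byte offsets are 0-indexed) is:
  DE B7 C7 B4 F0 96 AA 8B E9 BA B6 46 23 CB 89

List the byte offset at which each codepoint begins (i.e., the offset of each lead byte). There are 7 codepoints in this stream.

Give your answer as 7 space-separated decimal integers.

Answer: 0 2 4 8 11 12 13

Derivation:
Byte[0]=DE: 2-byte lead, need 1 cont bytes. acc=0x1E
Byte[1]=B7: continuation. acc=(acc<<6)|0x37=0x7B7
Completed: cp=U+07B7 (starts at byte 0)
Byte[2]=C7: 2-byte lead, need 1 cont bytes. acc=0x7
Byte[3]=B4: continuation. acc=(acc<<6)|0x34=0x1F4
Completed: cp=U+01F4 (starts at byte 2)
Byte[4]=F0: 4-byte lead, need 3 cont bytes. acc=0x0
Byte[5]=96: continuation. acc=(acc<<6)|0x16=0x16
Byte[6]=AA: continuation. acc=(acc<<6)|0x2A=0x5AA
Byte[7]=8B: continuation. acc=(acc<<6)|0x0B=0x16A8B
Completed: cp=U+16A8B (starts at byte 4)
Byte[8]=E9: 3-byte lead, need 2 cont bytes. acc=0x9
Byte[9]=BA: continuation. acc=(acc<<6)|0x3A=0x27A
Byte[10]=B6: continuation. acc=(acc<<6)|0x36=0x9EB6
Completed: cp=U+9EB6 (starts at byte 8)
Byte[11]=46: 1-byte ASCII. cp=U+0046
Byte[12]=23: 1-byte ASCII. cp=U+0023
Byte[13]=CB: 2-byte lead, need 1 cont bytes. acc=0xB
Byte[14]=89: continuation. acc=(acc<<6)|0x09=0x2C9
Completed: cp=U+02C9 (starts at byte 13)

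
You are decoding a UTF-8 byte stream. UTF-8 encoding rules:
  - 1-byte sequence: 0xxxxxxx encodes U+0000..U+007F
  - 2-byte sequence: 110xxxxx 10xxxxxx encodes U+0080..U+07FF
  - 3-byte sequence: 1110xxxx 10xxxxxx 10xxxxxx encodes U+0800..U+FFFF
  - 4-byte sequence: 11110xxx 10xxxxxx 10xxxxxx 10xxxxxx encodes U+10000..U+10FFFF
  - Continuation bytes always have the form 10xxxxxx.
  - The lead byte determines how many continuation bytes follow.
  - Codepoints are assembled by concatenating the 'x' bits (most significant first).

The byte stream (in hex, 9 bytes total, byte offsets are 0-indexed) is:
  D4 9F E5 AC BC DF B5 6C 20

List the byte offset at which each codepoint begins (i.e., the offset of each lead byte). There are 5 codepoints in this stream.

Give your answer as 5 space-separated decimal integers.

Byte[0]=D4: 2-byte lead, need 1 cont bytes. acc=0x14
Byte[1]=9F: continuation. acc=(acc<<6)|0x1F=0x51F
Completed: cp=U+051F (starts at byte 0)
Byte[2]=E5: 3-byte lead, need 2 cont bytes. acc=0x5
Byte[3]=AC: continuation. acc=(acc<<6)|0x2C=0x16C
Byte[4]=BC: continuation. acc=(acc<<6)|0x3C=0x5B3C
Completed: cp=U+5B3C (starts at byte 2)
Byte[5]=DF: 2-byte lead, need 1 cont bytes. acc=0x1F
Byte[6]=B5: continuation. acc=(acc<<6)|0x35=0x7F5
Completed: cp=U+07F5 (starts at byte 5)
Byte[7]=6C: 1-byte ASCII. cp=U+006C
Byte[8]=20: 1-byte ASCII. cp=U+0020

Answer: 0 2 5 7 8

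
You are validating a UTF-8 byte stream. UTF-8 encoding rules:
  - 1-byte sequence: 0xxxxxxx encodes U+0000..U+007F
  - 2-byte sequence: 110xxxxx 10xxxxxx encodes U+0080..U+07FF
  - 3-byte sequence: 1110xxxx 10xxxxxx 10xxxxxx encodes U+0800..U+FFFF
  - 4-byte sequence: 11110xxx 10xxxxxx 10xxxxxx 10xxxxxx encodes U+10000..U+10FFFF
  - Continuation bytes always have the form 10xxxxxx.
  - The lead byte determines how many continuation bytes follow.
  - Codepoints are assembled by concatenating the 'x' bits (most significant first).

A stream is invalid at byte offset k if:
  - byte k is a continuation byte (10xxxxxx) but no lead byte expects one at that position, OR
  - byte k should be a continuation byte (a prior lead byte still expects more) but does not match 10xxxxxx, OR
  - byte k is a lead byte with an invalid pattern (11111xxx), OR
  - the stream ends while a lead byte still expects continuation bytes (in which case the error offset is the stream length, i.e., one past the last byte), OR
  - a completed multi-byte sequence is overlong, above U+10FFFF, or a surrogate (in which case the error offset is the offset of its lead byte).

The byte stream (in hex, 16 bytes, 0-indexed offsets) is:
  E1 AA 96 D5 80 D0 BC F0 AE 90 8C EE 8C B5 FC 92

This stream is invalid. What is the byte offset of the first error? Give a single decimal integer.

Answer: 14

Derivation:
Byte[0]=E1: 3-byte lead, need 2 cont bytes. acc=0x1
Byte[1]=AA: continuation. acc=(acc<<6)|0x2A=0x6A
Byte[2]=96: continuation. acc=(acc<<6)|0x16=0x1A96
Completed: cp=U+1A96 (starts at byte 0)
Byte[3]=D5: 2-byte lead, need 1 cont bytes. acc=0x15
Byte[4]=80: continuation. acc=(acc<<6)|0x00=0x540
Completed: cp=U+0540 (starts at byte 3)
Byte[5]=D0: 2-byte lead, need 1 cont bytes. acc=0x10
Byte[6]=BC: continuation. acc=(acc<<6)|0x3C=0x43C
Completed: cp=U+043C (starts at byte 5)
Byte[7]=F0: 4-byte lead, need 3 cont bytes. acc=0x0
Byte[8]=AE: continuation. acc=(acc<<6)|0x2E=0x2E
Byte[9]=90: continuation. acc=(acc<<6)|0x10=0xB90
Byte[10]=8C: continuation. acc=(acc<<6)|0x0C=0x2E40C
Completed: cp=U+2E40C (starts at byte 7)
Byte[11]=EE: 3-byte lead, need 2 cont bytes. acc=0xE
Byte[12]=8C: continuation. acc=(acc<<6)|0x0C=0x38C
Byte[13]=B5: continuation. acc=(acc<<6)|0x35=0xE335
Completed: cp=U+E335 (starts at byte 11)
Byte[14]=FC: INVALID lead byte (not 0xxx/110x/1110/11110)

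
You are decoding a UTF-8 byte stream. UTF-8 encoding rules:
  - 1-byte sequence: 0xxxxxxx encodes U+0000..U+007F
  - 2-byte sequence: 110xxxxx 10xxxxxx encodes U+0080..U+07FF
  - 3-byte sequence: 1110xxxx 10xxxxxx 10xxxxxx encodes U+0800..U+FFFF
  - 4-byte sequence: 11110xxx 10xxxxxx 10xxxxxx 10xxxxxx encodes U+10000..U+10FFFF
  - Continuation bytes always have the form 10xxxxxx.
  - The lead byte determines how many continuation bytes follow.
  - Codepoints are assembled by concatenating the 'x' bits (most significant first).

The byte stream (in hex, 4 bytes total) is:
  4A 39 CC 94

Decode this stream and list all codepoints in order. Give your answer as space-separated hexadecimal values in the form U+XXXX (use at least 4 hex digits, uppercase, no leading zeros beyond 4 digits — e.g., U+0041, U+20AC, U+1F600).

Answer: U+004A U+0039 U+0314

Derivation:
Byte[0]=4A: 1-byte ASCII. cp=U+004A
Byte[1]=39: 1-byte ASCII. cp=U+0039
Byte[2]=CC: 2-byte lead, need 1 cont bytes. acc=0xC
Byte[3]=94: continuation. acc=(acc<<6)|0x14=0x314
Completed: cp=U+0314 (starts at byte 2)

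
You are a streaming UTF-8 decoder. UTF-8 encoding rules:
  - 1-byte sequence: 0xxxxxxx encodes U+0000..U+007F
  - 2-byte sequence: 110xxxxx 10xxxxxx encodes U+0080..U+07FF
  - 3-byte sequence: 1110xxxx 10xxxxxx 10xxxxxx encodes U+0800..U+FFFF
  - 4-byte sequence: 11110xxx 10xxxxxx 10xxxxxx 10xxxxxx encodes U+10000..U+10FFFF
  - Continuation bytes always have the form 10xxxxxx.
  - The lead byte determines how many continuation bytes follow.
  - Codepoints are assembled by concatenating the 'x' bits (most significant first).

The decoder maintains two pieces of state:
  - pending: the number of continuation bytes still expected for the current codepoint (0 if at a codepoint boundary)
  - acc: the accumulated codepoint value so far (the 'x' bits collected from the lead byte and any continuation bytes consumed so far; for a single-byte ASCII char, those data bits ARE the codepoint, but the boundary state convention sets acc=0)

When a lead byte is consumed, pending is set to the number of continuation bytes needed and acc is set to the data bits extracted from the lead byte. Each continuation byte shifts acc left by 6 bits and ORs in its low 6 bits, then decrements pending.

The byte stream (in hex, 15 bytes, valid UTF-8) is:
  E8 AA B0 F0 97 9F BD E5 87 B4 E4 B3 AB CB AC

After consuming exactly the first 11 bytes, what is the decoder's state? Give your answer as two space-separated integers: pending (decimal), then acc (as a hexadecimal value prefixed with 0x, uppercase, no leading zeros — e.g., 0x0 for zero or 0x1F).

Answer: 2 0x4

Derivation:
Byte[0]=E8: 3-byte lead. pending=2, acc=0x8
Byte[1]=AA: continuation. acc=(acc<<6)|0x2A=0x22A, pending=1
Byte[2]=B0: continuation. acc=(acc<<6)|0x30=0x8AB0, pending=0
Byte[3]=F0: 4-byte lead. pending=3, acc=0x0
Byte[4]=97: continuation. acc=(acc<<6)|0x17=0x17, pending=2
Byte[5]=9F: continuation. acc=(acc<<6)|0x1F=0x5DF, pending=1
Byte[6]=BD: continuation. acc=(acc<<6)|0x3D=0x177FD, pending=0
Byte[7]=E5: 3-byte lead. pending=2, acc=0x5
Byte[8]=87: continuation. acc=(acc<<6)|0x07=0x147, pending=1
Byte[9]=B4: continuation. acc=(acc<<6)|0x34=0x51F4, pending=0
Byte[10]=E4: 3-byte lead. pending=2, acc=0x4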